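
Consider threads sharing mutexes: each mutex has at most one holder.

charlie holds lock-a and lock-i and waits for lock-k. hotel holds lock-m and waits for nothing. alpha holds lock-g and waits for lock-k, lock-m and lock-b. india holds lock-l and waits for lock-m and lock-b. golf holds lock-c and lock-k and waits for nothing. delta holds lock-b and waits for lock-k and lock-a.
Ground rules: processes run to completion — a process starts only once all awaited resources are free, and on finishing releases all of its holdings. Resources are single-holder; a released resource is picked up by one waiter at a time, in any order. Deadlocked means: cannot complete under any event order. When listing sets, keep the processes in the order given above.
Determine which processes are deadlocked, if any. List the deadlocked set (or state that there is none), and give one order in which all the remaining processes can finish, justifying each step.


The deadlocked set is empty.
Key observation: the wait graph is acyclic; completion cascades from the unblocked processes through everyone else.
A valid finishing order for the others: golf, hotel, charlie, delta, alpha, india.
Walking it through:
  run golf (it waits on nothing); releases lock-c and lock-k
  run hotel (it waits on nothing); releases lock-m
  charlie: everything it awaited (lock-k) is free; runs, freeing lock-a and lock-i
  delta: everything it awaited (lock-k and lock-a) is free; runs, freeing lock-b
  alpha: everything it awaited (lock-k, lock-m and lock-b) is free; runs, freeing lock-g
  india: everything it awaited (lock-m and lock-b) is free; runs, freeing lock-l


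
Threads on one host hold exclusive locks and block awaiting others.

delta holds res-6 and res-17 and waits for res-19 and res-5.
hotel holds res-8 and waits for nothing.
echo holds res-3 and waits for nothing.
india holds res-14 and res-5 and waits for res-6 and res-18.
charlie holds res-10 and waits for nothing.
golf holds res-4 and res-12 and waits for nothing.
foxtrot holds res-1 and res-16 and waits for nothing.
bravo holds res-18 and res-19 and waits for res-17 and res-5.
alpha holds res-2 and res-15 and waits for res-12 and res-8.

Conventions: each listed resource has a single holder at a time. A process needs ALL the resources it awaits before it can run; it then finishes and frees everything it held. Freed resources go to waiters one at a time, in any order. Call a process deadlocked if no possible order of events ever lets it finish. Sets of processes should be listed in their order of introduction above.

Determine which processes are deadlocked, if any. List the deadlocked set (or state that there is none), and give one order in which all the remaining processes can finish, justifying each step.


The deadlocked set is delta, india and bravo.
Key observation: the cycle delta -> india -> delta can never break — each member waits on the next; bravo is caught in further circular waits.
The rest can finish in the order hotel, echo, golf, alpha, charlie, foxtrot.
Step-by-step check:
  run hotel (it waits on nothing); releases res-8
  run echo (it waits on nothing); releases res-3
  run golf (it waits on nothing); releases res-4 and res-12
  alpha waits on res-12 and res-8 — all released -> runs and releases res-2 and res-15
  run charlie (it waits on nothing); releases res-10
  run foxtrot (it waits on nothing); releases res-1 and res-16


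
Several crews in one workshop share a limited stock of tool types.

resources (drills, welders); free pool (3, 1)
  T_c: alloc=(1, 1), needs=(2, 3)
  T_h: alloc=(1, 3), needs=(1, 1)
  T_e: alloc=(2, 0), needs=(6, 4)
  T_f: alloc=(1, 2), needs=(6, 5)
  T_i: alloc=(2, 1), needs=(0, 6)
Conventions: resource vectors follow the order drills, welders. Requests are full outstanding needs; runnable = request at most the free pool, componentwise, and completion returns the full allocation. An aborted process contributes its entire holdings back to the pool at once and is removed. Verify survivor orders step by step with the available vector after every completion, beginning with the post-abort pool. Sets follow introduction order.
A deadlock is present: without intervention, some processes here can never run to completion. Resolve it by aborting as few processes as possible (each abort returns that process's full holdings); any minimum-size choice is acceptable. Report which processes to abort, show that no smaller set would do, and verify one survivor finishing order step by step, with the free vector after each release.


The answer: abort T_f.
Key observation: the deadlocked T_i becomes finishable only because T_f released (1, 2); it completes at step 3 below.
Minimality: the empty abort set fails — the state is deadlocked as it stands.
Survivors finish in the order: T_c, T_h, T_i, T_e. Walking it through (pool after the aborts first):
  pool = (4, 3)
  T_c: need (2, 3) fits (4, 3); releases (1, 1), pool now (5, 4)
  T_h: need (1, 1) fits (5, 4); releases (1, 3), pool now (6, 7)
  T_i: need (0, 6) fits (6, 7); releases (2, 1), pool now (8, 8)
  T_e: need (6, 4) fits (8, 8); releases (2, 0), pool now (10, 8)


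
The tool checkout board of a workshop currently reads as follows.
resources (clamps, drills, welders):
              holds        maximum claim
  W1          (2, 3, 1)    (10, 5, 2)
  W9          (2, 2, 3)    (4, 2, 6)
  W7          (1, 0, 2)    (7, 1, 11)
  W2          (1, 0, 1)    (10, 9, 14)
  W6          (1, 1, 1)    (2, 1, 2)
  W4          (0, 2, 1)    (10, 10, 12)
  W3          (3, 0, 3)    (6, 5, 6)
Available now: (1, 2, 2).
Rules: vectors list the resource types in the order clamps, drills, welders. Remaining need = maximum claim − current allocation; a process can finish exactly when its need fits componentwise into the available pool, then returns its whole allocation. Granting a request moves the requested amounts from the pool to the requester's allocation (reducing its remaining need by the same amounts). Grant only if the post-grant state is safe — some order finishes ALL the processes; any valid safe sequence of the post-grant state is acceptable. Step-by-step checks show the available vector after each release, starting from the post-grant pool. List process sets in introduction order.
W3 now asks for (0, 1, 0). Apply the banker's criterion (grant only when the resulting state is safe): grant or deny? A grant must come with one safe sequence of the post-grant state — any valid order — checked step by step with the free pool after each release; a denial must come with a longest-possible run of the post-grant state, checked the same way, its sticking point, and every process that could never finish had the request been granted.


GRANT. The post-grant state is safe; one safe sequence: W6, W9, W3, W7, W1, W4, W2.
Key observation: post-grant, (1, 1, 2) remains, and an order beginning with W6 completes everyone.
Check on the post-grant state, step by step:
  pool = (1, 1, 2)
  W6 needs (1, 0, 1) <= (1, 1, 2) -> finishes; pool += (1, 1, 1) = (2, 2, 3)
  W9 needs (2, 0, 3) <= (2, 2, 3) -> finishes; pool += (2, 2, 3) = (4, 4, 6)
  W3 needs (3, 4, 3) <= (4, 4, 6) -> finishes; pool += (3, 1, 3) = (7, 5, 9)
  W7 needs (6, 1, 9) <= (7, 5, 9) -> finishes; pool += (1, 0, 2) = (8, 5, 11)
  W1 needs (8, 2, 1) <= (8, 5, 11) -> finishes; pool += (2, 3, 1) = (10, 8, 12)
  W4 needs (10, 8, 11) <= (10, 8, 12) -> finishes; pool += (0, 2, 1) = (10, 10, 13)
  W2 needs (9, 9, 13) <= (10, 10, 13) -> finishes; pool += (1, 0, 1) = (11, 10, 14)


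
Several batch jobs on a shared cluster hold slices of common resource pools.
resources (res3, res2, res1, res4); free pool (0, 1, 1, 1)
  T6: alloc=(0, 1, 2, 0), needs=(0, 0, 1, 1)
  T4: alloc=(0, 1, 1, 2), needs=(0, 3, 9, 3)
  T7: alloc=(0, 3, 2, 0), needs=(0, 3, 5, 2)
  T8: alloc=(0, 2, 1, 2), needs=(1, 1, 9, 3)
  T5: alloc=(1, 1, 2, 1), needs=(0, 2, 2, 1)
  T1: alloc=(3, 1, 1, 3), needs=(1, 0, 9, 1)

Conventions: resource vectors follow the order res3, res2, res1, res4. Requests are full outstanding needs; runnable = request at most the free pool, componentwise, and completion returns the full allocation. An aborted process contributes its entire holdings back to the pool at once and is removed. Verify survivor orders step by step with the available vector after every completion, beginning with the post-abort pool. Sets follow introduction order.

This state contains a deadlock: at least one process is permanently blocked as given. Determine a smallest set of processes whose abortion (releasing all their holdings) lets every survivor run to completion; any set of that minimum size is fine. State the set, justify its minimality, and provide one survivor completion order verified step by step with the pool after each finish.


Minimum abort set: T4 and T8.
Key observation: the returned (0, 3, 2, 4) from T4 and T8 is what brings T1 — unrunnable before, under any order — into play at step 4.
Minimality, checking each single-abort alternative: T6 alone leaves T4 blocked (short on res1 and res4); T4 alone leaves T8 blocked (short on res1); T7 alone leaves T4 blocked (short on res1 and res4); T8 alone leaves T4 blocked (short on res1); T5 alone leaves T4 blocked (short on res1 and res4); T1 alone leaves T4 blocked (short on res1).
One survivor order: T5, T6, T7, T1. Verifying each step (post-abort pool first):
  pool = (0, 4, 3, 5)
  T5: need (0, 2, 2, 1) fits (0, 4, 3, 5); releases (1, 1, 2, 1), pool now (1, 5, 5, 6)
  T6: need (0, 0, 1, 1) fits (1, 5, 5, 6); releases (0, 1, 2, 0), pool now (1, 6, 7, 6)
  T7: need (0, 3, 5, 2) fits (1, 6, 7, 6); releases (0, 3, 2, 0), pool now (1, 9, 9, 6)
  T1: need (1, 0, 9, 1) fits (1, 9, 9, 6); releases (3, 1, 1, 3), pool now (4, 10, 10, 9)


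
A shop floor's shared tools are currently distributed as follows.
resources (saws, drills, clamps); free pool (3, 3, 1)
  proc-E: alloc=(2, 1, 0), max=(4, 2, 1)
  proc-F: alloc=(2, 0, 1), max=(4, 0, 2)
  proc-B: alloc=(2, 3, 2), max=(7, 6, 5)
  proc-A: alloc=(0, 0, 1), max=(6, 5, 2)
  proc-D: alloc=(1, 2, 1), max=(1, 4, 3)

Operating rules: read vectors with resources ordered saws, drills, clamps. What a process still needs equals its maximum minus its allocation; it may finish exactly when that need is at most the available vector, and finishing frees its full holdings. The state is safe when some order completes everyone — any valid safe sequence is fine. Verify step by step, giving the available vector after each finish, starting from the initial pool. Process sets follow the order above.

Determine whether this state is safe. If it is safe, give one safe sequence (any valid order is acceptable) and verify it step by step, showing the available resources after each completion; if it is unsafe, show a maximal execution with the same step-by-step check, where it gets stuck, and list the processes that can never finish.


SAFE — a valid safe sequence is proc-F, proc-D, proc-B, proc-A, proc-E.
Key observation: proc-F is the earliest step where a requested resource binds exactly: need (2, 0, 1), pool (3, 3, 1) at its turn.
Verifying each step:
  pool = (3, 3, 1)
  proc-F: need (2, 0, 1) fits (3, 3, 1); releases (2, 0, 1), pool now (5, 3, 2)
  proc-D: need (0, 2, 2) fits (5, 3, 2); releases (1, 2, 1), pool now (6, 5, 3)
  proc-B: need (5, 3, 3) fits (6, 5, 3); releases (2, 3, 2), pool now (8, 8, 5)
  proc-A: need (6, 5, 1) fits (8, 8, 5); releases (0, 0, 1), pool now (8, 8, 6)
  proc-E: need (2, 1, 1) fits (8, 8, 6); releases (2, 1, 0), pool now (10, 9, 6)


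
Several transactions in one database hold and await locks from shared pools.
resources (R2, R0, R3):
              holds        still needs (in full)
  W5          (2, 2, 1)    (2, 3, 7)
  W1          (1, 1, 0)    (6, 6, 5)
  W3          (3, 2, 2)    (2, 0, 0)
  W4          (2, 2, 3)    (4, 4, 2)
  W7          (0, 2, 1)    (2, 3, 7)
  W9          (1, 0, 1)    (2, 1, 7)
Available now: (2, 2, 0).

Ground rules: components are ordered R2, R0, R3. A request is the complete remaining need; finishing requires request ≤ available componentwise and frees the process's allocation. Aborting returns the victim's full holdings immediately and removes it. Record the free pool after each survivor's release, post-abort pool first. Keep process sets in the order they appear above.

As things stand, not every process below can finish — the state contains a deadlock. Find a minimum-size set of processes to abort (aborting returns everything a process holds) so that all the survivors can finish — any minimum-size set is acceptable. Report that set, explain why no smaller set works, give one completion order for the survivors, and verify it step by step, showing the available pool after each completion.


The answer: abort W5 and W9.
Key observation: no ordering could ever have run W7 before the abort of W5 and W9; with (3, 2, 2) back in the pool it fits at step 4.
No one abort is enough; case by case: W5 alone leaves W7 blocked (short on R3); W1 alone leaves W5 blocked (short on R3); W3 alone leaves W5 blocked (short on R3); W4 alone leaves W5 blocked (short on R3); W7 alone leaves W5 blocked (short on R3); W9 alone leaves W5 blocked (short on R3).
One survivor order: W3, W4, W1, W7. Check, step by step (post-abort pool first):
  pool = (5, 4, 2)
  W3 needs (2, 0, 0) <= (5, 4, 2) -> finishes; pool += (3, 2, 2) = (8, 6, 4)
  W4 needs (4, 4, 2) <= (8, 6, 4) -> finishes; pool += (2, 2, 3) = (10, 8, 7)
  W1 needs (6, 6, 5) <= (10, 8, 7) -> finishes; pool += (1, 1, 0) = (11, 9, 7)
  W7 needs (2, 3, 7) <= (11, 9, 7) -> finishes; pool += (0, 2, 1) = (11, 11, 8)


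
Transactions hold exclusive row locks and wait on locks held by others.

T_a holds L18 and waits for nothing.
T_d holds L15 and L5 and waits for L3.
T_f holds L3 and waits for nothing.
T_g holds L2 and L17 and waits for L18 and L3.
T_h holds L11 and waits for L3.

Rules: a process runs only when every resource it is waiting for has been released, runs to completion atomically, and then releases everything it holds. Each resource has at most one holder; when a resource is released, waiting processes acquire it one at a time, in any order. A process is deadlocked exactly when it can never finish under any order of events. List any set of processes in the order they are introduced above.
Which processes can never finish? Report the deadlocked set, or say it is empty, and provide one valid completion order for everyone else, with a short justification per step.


The deadlocked set is empty.
Key observation: the wait relation is loop-free; peeling off processes with no waits unwinds the whole state.
One completion order for the rest: T_f, T_a, T_d, T_g, T_h.
Walking it through:
  T_f: no waits; runs immediately, freeing L3
  T_a: no waits; runs immediately, freeing L18
  T_d waits on L3 — all released -> runs and releases L15 and L5
  T_g waits on L18 and L3 — all released -> runs and releases L2 and L17
  T_h waits on L3 — all released -> runs and releases L11


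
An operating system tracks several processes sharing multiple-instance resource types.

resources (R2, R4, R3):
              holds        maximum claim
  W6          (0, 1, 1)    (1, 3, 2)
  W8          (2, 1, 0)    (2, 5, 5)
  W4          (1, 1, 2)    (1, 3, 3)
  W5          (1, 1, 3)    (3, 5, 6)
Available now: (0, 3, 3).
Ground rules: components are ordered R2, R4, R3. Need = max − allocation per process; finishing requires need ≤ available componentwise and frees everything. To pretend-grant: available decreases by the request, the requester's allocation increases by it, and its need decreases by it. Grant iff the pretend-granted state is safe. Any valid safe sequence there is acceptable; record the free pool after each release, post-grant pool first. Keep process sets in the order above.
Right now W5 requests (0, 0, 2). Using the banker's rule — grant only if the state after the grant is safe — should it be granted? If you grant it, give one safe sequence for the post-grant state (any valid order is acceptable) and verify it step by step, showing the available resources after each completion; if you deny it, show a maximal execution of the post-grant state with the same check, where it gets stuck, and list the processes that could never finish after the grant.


DENY — the pretend-granted state is unsafe.
Key observation: after W4, W6 the pool peaks at (1, 5, 4), and each blocked process is short somewhere: W8 on R3; W5 on R2.
Pretend the grant happened; the run W4, W6 goes as far as possible. Step-by-step check:
  pool = (0, 3, 1)
  W4: need (0, 2, 1) fits (0, 3, 1); releases (1, 1, 2), pool now (1, 4, 3)
  W6: need (1, 2, 1) fits (1, 4, 3); releases (0, 1, 1), pool now (1, 5, 4)
  W8 cannot run: need (0, 4, 5) vs free (1, 5, 4) (insufficient R3)
  W5 cannot run: need (2, 4, 1) vs free (1, 5, 4) (insufficient R2)
Processes that could never finish after the grant: W8 and W5.


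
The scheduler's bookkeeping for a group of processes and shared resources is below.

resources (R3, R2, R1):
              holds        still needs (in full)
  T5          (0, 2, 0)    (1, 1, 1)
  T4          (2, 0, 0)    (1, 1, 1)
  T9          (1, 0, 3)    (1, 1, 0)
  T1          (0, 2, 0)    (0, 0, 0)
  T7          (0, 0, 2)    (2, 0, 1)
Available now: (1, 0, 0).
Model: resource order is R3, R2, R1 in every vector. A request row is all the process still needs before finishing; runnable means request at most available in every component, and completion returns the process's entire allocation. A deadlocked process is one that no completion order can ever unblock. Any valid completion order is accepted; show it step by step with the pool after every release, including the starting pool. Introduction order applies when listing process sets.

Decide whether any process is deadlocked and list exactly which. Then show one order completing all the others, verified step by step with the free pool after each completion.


Nothing here is deadlocked.
Key observation: T1 leads a chain of completions in which each release enables another process.
A valid finishing order for the others: T1, T9, T7, T5, T4. Step-by-step check:
  pool = (1, 0, 0)
  run T1 (needs (0, 0, 0), free (1, 0, 0)); after release of (0, 2, 0) the pool is (1, 2, 0)
  run T9 (needs (1, 1, 0), free (1, 2, 0)); after release of (1, 0, 3) the pool is (2, 2, 3)
  run T7 (needs (2, 0, 1), free (2, 2, 3)); after release of (0, 0, 2) the pool is (2, 2, 5)
  run T5 (needs (1, 1, 1), free (2, 2, 5)); after release of (0, 2, 0) the pool is (2, 4, 5)
  run T4 (needs (1, 1, 1), free (2, 4, 5)); after release of (2, 0, 0) the pool is (4, 4, 5)


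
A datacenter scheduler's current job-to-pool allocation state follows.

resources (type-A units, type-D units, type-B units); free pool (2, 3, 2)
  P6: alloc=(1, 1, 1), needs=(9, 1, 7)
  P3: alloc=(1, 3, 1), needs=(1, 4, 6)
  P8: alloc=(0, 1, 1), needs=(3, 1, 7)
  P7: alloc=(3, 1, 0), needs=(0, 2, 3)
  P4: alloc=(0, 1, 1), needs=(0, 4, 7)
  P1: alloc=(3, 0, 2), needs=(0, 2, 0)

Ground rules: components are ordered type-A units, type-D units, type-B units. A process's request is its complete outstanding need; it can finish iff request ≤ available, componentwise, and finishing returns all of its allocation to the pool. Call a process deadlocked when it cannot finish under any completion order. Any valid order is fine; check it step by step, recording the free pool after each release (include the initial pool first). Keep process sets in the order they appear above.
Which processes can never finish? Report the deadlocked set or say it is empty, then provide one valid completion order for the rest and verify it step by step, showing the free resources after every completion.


Deadlocked set: P6, P3, P8 and P4.
Key observation: no order helps: past P1, P7, the free pool tops out at (8, 4, 4), below what each blocked process needs in type-B units.
One completion order for the rest: P1, P7. Check, step by step:
  pool = (2, 3, 2)
  run P1 (needs (0, 2, 0), free (2, 3, 2)); after release of (3, 0, 2) the pool is (5, 3, 4)
  run P7 (needs (0, 2, 3), free (5, 3, 4)); after release of (3, 1, 0) the pool is (8, 4, 4)
The blocked processes can never fit:
  P6 still needs (9, 1, 7) but only (8, 4, 4) is free — short on type-A units and type-B units
  P3 still needs (1, 4, 6) but only (8, 4, 4) is free — short on type-B units
  P8 still needs (3, 1, 7) but only (8, 4, 4) is free — short on type-B units
  P4 still needs (0, 4, 7) but only (8, 4, 4) is free — short on type-B units


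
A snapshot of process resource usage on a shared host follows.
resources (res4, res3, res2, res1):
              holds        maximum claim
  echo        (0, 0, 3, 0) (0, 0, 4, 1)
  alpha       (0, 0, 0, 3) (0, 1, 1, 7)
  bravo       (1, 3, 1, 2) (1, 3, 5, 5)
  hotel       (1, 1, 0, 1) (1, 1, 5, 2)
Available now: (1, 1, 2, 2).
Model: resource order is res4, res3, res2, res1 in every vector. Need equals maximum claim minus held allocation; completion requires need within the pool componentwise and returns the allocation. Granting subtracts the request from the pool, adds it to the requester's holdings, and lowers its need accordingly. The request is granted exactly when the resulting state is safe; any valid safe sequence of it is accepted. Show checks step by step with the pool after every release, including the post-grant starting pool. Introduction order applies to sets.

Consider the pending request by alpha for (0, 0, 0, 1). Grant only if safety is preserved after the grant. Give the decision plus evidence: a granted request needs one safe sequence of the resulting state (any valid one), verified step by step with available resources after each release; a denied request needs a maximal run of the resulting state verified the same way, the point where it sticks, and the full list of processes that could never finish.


DENY. Granting would leave the state unsafe.
Key observation: the wall is res1: completing echo, hotel brings the pool only to (2, 2, 5, 2), and all the rest need more.
On the post-grant state, echo, hotel is a maximal run — nothing extends it. Walking it through:
  pool = (1, 1, 2, 1)
  run echo (needs (0, 0, 1, 1), free (1, 1, 2, 1)); after release of (0, 0, 3, 0) the pool is (1, 1, 5, 1)
  run hotel (needs (0, 0, 5, 1), free (1, 1, 5, 1)); after release of (1, 1, 0, 1) the pool is (2, 2, 5, 2)
  blocked: alpha wants (0, 1, 1, 3), pool (2, 2, 5, 2) — not enough res1
  blocked: bravo wants (0, 0, 4, 3), pool (2, 2, 5, 2) — not enough res1
Post-grant, the permanently blocked set is alpha and bravo.


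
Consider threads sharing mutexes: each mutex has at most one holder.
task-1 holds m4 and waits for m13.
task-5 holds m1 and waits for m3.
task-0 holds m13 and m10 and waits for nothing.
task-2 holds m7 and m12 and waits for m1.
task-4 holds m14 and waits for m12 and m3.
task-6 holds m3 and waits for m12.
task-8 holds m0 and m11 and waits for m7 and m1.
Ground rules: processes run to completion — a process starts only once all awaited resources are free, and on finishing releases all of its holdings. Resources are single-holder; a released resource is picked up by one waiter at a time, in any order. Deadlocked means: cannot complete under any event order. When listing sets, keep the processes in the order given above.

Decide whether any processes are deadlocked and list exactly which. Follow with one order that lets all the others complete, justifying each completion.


Deadlocked set: task-5, task-2, task-4, task-6 and task-8.
Key observation: the waits loop around task-5 -> task-6 -> task-2 -> task-5 with no way out; task-4 and task-8 wait into the deadlock from upstream.
The rest can finish in the order task-0, task-1.
Verifying each step:
  run task-0 (it waits on nothing); releases m13 and m10
  task-1 waits on m13 — all released -> runs and releases m4


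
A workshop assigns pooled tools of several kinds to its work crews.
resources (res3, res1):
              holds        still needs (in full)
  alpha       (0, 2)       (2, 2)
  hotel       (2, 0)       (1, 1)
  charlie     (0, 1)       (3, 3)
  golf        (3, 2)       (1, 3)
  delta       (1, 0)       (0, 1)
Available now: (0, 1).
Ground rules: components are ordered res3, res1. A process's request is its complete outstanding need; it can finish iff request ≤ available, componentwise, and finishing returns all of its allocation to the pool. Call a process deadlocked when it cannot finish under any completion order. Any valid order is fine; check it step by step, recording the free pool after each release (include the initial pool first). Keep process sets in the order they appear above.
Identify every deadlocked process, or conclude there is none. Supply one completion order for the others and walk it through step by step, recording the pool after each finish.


Deadlocked: alpha, charlie and golf.
Key observation: once delta, hotel finish, the pool peaks at (3, 1) — and every remaining process still needs more res1 than that.
The rest can finish in the order delta, hotel. Step-by-step check:
  pool = (0, 1)
  run delta (needs (0, 1), free (0, 1)); after release of (1, 0) the pool is (1, 1)
  run hotel (needs (1, 1), free (1, 1)); after release of (2, 0) the pool is (3, 1)
None of the blocked processes ever fits:
  blocked: alpha wants (2, 2), pool (3, 1) — not enough res1
  blocked: charlie wants (3, 3), pool (3, 1) — not enough res1
  blocked: golf wants (1, 3), pool (3, 1) — not enough res1


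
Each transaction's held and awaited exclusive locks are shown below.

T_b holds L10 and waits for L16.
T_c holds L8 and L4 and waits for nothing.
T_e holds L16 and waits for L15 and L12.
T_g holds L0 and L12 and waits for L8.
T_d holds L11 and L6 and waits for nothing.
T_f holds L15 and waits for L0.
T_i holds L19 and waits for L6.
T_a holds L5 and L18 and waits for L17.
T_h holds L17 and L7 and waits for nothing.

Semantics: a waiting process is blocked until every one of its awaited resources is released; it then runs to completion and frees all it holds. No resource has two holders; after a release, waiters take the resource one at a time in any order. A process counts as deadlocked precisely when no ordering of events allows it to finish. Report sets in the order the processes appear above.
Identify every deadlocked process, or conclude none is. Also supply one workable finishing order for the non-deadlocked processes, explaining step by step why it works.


Nothing here is deadlocked.
Key observation: all waits point, directly or indirectly, at processes that can finish, so nothing is permanently blocked.
A valid finishing order for the others: T_c, T_d, T_h, T_g, T_f, T_a, T_e, T_i, T_b.
Step-by-step check:
  T_c waits on nothing -> runs at once and releases L8 and L4
  T_d waits on nothing -> runs at once and releases L11 and L6
  T_h waits on nothing -> runs at once and releases L17 and L7
  T_g: everything it awaited (L8) is free; runs, freeing L0 and L12
  T_f: everything it awaited (L0) is free; runs, freeing L15
  T_a: everything it awaited (L17) is free; runs, freeing L5 and L18
  T_e: everything it awaited (L15 and L12) is free; runs, freeing L16
  T_i: everything it awaited (L6) is free; runs, freeing L19
  T_b: everything it awaited (L16) is free; runs, freeing L10


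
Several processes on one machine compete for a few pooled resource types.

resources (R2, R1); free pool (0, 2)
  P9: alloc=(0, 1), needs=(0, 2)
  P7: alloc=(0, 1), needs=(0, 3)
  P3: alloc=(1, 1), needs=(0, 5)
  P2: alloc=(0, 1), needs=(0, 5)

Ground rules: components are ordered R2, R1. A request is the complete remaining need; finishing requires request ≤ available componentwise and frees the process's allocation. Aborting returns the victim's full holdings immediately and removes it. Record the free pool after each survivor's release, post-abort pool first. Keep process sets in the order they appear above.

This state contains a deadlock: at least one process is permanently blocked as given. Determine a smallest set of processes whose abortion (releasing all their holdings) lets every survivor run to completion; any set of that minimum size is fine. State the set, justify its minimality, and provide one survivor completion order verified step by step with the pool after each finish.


Abort P2.
Key observation: P3 could never have finished before the abort; with (0, 1) returned by P2, it fits at step 3.
Minimality: the empty abort set fails — the state is deadlocked as it stands.
The survivors complete as P7, P9, P3. Check, step by step (starting from the post-abort pool):
  pool = (0, 3)
  P7: need (0, 3) fits (0, 3); releases (0, 1), pool now (0, 4)
  P9: need (0, 2) fits (0, 4); releases (0, 1), pool now (0, 5)
  P3: need (0, 5) fits (0, 5); releases (1, 1), pool now (1, 6)


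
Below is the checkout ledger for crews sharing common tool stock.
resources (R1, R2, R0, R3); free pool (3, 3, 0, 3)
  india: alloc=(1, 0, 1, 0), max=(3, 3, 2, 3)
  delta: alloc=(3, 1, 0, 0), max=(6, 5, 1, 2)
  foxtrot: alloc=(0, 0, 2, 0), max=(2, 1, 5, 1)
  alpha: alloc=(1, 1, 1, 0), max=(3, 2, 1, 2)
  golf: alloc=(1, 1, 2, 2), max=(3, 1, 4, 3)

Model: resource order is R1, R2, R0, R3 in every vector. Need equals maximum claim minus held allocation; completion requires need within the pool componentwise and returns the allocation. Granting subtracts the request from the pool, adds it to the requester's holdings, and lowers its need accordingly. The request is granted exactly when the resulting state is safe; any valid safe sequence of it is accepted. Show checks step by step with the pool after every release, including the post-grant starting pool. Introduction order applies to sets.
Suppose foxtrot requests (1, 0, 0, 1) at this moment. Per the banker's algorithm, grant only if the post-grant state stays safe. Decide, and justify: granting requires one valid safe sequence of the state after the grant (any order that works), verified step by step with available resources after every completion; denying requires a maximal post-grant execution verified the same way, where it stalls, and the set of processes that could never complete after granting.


DENY — the pretend-granted state is unsafe.
Key observation: after alpha, delta the pool peaks at (6, 5, 1, 2), and each blocked process is short somewhere: india on R3; foxtrot on R0; golf on R0.
On the post-grant state, alpha, delta is a maximal run — nothing extends it. Walking it through:
  pool = (2, 3, 0, 2)
  alpha needs (2, 1, 0, 2) <= (2, 3, 0, 2) -> finishes; pool += (1, 1, 1, 0) = (3, 4, 1, 2)
  delta needs (3, 4, 1, 2) <= (3, 4, 1, 2) -> finishes; pool += (3, 1, 0, 0) = (6, 5, 1, 2)
  india cannot run: need (2, 3, 1, 3) vs free (6, 5, 1, 2) (insufficient R3)
  foxtrot cannot run: need (1, 1, 3, 0) vs free (6, 5, 1, 2) (insufficient R0)
  golf cannot run: need (2, 0, 2, 1) vs free (6, 5, 1, 2) (insufficient R0)
Had the request been granted, india, foxtrot and golf could never finish.


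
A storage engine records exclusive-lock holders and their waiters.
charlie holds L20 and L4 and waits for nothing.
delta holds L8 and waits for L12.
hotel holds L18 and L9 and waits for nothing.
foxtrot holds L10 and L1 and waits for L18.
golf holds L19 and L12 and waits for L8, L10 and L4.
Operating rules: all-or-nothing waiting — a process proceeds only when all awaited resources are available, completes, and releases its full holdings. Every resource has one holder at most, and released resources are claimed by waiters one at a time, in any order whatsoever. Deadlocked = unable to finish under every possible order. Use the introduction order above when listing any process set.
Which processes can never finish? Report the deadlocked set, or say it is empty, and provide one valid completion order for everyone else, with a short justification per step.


Deadlocked set: delta and golf.
Key observation: along delta -> golf -> delta, each member waits on what the next one holds — a deadlock; no other process is dragged down with it.
A valid finishing order for the others: charlie, hotel, foxtrot.
Walking it through:
  run charlie (it waits on nothing); releases L20 and L4
  run hotel (it waits on nothing); releases L18 and L9
  foxtrot: everything it awaited (L18) is free; runs, freeing L10 and L1


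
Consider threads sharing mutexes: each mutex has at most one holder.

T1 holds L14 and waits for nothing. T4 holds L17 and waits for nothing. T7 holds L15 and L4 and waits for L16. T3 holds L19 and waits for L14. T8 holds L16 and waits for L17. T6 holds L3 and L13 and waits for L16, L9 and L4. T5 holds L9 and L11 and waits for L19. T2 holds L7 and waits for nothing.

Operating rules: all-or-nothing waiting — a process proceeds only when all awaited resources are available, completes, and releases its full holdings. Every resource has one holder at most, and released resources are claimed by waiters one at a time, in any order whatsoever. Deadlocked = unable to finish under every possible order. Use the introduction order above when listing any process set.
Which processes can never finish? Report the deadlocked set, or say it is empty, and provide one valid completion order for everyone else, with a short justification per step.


No process is deadlocked.
Key observation: the waits form no ring: some process can always run, and its releases unblock the others one by one.
One completion order for the rest: T1, T3, T2, T5, T4, T8, T7, T6.
Check, step by step:
  T1 waits on nothing -> runs at once and releases L14
  T3 waits on L14 — all released -> runs and releases L19
  T2 waits on nothing -> runs at once and releases L7
  T5 waits on L19 — all released -> runs and releases L9 and L11
  T4 waits on nothing -> runs at once and releases L17
  T8 waits on L17 — all released -> runs and releases L16
  T7 waits on L16 — all released -> runs and releases L15 and L4
  T6 waits on L16, L9 and L4 — all released -> runs and releases L3 and L13


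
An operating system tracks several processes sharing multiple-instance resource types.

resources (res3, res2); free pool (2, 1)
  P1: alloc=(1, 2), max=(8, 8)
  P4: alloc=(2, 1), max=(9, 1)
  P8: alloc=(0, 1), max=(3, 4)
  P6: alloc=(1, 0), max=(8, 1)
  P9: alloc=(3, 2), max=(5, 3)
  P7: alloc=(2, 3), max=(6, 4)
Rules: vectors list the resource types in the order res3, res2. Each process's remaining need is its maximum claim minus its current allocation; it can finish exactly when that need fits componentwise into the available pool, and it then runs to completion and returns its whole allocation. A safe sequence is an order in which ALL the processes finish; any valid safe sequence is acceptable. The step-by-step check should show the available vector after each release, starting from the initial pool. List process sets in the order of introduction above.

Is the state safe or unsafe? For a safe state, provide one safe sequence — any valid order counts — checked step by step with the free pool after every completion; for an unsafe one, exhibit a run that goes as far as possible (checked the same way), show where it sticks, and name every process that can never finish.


SAFE. One safe sequence: P9, P7, P4, P8, P6, P1.
Key observation: the first exact fit in this order is P9 — it needs (2, 1) with (2, 1) free, meeting a requested resource to the last unit.
Verifying each step:
  pool = (2, 1)
  P9: need (2, 1) fits (2, 1); releases (3, 2), pool now (5, 3)
  P7: need (4, 1) fits (5, 3); releases (2, 3), pool now (7, 6)
  P4: need (7, 0) fits (7, 6); releases (2, 1), pool now (9, 7)
  P8: need (3, 3) fits (9, 7); releases (0, 1), pool now (9, 8)
  P6: need (7, 1) fits (9, 8); releases (1, 0), pool now (10, 8)
  P1: need (7, 6) fits (10, 8); releases (1, 2), pool now (11, 10)


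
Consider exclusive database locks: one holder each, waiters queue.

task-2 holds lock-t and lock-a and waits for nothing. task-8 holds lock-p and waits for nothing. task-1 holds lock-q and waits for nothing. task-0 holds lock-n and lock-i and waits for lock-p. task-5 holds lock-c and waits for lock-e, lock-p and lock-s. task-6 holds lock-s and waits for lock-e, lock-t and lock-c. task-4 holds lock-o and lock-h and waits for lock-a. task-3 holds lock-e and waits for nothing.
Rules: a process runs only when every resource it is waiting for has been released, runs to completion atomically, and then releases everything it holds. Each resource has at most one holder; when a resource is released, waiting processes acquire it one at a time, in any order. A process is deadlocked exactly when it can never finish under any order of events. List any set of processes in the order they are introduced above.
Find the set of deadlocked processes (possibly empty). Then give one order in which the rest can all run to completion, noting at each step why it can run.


Deadlocked set: task-5 and task-6.
Key observation: along task-5 -> task-6 -> task-5, each member waits on what the next one holds — a deadlock; no other process is dragged down with it.
A valid finishing order for the others: task-2, task-8, task-3, task-1, task-4, task-0.
Step-by-step check:
  task-2 waits on nothing -> runs at once and releases lock-t and lock-a
  task-8 waits on nothing -> runs at once and releases lock-p
  task-3 waits on nothing -> runs at once and releases lock-e
  task-1 waits on nothing -> runs at once and releases lock-q
  task-4: everything it awaited (lock-a) is free; runs, freeing lock-o and lock-h
  task-0: everything it awaited (lock-p) is free; runs, freeing lock-n and lock-i


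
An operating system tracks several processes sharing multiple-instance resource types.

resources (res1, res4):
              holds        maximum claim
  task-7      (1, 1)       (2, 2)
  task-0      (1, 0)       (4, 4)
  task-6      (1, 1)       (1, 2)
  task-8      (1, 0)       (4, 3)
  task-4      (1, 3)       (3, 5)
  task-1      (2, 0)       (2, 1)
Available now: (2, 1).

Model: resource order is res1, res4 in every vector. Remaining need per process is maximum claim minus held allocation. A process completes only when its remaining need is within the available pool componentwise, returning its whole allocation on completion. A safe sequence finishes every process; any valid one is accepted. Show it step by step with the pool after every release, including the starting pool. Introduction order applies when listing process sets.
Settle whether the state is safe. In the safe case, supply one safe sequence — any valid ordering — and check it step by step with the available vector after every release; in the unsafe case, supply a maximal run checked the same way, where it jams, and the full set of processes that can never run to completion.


The state is SAFE; one workable sequence: task-6, task-1, task-4, task-0, task-8, task-7.
Key observation: reading the order forward, task-6 is the first process whose need (0, 1) meets the free pool (2, 1) exactly on a resource it requests.
Step-by-step check:
  pool = (2, 1)
  task-6 needs (0, 1) <= (2, 1) -> finishes; pool += (1, 1) = (3, 2)
  task-1 needs (0, 1) <= (3, 2) -> finishes; pool += (2, 0) = (5, 2)
  task-4 needs (2, 2) <= (5, 2) -> finishes; pool += (1, 3) = (6, 5)
  task-0 needs (3, 4) <= (6, 5) -> finishes; pool += (1, 0) = (7, 5)
  task-8 needs (3, 3) <= (7, 5) -> finishes; pool += (1, 0) = (8, 5)
  task-7 needs (1, 1) <= (8, 5) -> finishes; pool += (1, 1) = (9, 6)


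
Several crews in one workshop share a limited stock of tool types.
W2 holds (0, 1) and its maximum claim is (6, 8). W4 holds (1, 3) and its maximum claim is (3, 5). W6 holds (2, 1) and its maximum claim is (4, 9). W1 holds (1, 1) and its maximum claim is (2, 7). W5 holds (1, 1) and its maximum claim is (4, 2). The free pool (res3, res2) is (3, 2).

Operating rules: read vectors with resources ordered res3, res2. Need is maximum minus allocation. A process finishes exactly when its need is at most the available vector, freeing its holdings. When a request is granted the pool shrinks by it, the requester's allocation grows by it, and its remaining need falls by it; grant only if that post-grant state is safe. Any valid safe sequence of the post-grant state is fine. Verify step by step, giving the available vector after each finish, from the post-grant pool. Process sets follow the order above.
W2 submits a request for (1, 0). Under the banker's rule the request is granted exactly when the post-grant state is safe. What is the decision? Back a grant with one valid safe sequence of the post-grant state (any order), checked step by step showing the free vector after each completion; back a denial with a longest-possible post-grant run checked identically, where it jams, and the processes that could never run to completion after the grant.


GRANT. The post-grant state is safe; one safe sequence: W4, W5, W1, W2, W6.
Key observation: the grant leaves (2, 2) free — enough for W4, whose release restarts the cascade.
Step-by-step check of the post-grant state:
  pool = (2, 2)
  W4 needs (2, 2) <= (2, 2) -> finishes; pool += (1, 3) = (3, 5)
  W5 needs (3, 1) <= (3, 5) -> finishes; pool += (1, 1) = (4, 6)
  W1 needs (1, 6) <= (4, 6) -> finishes; pool += (1, 1) = (5, 7)
  W2 needs (5, 7) <= (5, 7) -> finishes; pool += (1, 1) = (6, 8)
  W6 needs (2, 8) <= (6, 8) -> finishes; pool += (2, 1) = (8, 9)
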